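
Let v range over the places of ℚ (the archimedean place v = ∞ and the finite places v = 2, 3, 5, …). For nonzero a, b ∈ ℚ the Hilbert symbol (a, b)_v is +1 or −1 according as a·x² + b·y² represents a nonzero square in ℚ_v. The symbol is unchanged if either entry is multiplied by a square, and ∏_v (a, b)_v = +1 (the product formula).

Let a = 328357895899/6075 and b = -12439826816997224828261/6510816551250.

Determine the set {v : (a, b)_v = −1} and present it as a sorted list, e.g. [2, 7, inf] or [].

Mod squares: a ≡ 57, b ≡ -442. Check v ∈ {∞, 2, 3, 5, 11, 13, 17, 19, 37, 47}.
v=37: a=37^2·(≡8), b=37^4·(≡6) mod 37; (8|37)=-1, (6|37)=-1; (−1)^{2·4·18}·(-1)^4·(-1)^2 = +1.
v=19: a=19^3·(≡2), b=19^6·(≡12) mod 19; (2|19)=-1, (12|19)=-1; (−1)^{3·6·9}·(-1)^6·(-1)^3 = -1.
v=11: a=11^2·(≡8), b=11^-2·(≡1) mod 11; (8|11)=-1, (1|11)=+1; (−1)^{2·-2·5}·(-1)^-2·(+1)^2 = +1.
v=∞: 57 > 0 and -442 < 0  ⇒  (a,b)_∞ = +1.
v=13: a=13^0·(≡5), b=13^1·(≡5) mod 13; (5|13)=-1, (5|13)=-1; (−1)^{0·1·6}·(-1)^1·(-1)^0 = -1.
v=17: a=17^2·(≡7), b=17^3·(≡4) mod 17; (7|17)=-1, (4|17)=+1; (−1)^{2·3·8}·(-1)^3·(+1)^2 = -1.
v=2: v_2(a)=0, v_2(b)=-1; units ≡ 1, 3 (mod 8); ε·ε+αω+βω = 0·1+0·1+-1·0 ≡ 0  ⇒  (a,b)_2 = +1.
v=5: a=5^-2·(≡3), b=5^-4·(≡2) mod 5; (3|5)=-1, (2|5)=-1; (−1)^{-2·-4·2}·(-1)^-4·(-1)^-2 = +1.
v=47: a=47^0·(≡22), b=47^2·(≡16) mod 47; (22|47)=-1, (16|47)=+1; (−1)^{0·2·23}·(-1)^2·(+1)^0 = +1.
v=3: a=3^-5·(≡1), b=3^-16·(≡2) mod 3; (1|3)=+1, (2|3)=-1; (−1)^{-5·-16·1}·(+1)^-16·(-1)^-5 = -1.
Ram(57, -442) = {3, 13, 17, 19}; no ℚ_3-point on the conic.

[3, 13, 17, 19]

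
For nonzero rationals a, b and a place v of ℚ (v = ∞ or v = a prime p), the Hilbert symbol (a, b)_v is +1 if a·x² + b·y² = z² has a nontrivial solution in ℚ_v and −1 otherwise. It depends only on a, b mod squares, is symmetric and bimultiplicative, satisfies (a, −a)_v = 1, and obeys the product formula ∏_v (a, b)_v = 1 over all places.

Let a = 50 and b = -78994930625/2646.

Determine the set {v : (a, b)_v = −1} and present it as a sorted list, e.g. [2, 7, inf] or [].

Mod squares: a ≡ 2, b ≡ -4487286. Check v ∈ {∞, 2, 3, 5, 7, 13, 17, 29, 37, 41}.
v=29: a=29^0·(≡21), b=29^1·(≡21) mod 29; (21|29)=-1, (21|29)=-1; (−1)^{0·1·14}·(-1)^1·(-1)^0 = -1.
v=7: a=7^0·(≡1), b=7^-2·(≡1) mod 7; (1|7)=+1, (1|7)=+1; (−1)^{0·-2·3}·(+1)^-2·(+1)^0 = +1.
v=5: a=5^2·(≡2), b=5^4·(≡1) mod 5; (2|5)=-1, (1|5)=+1; (−1)^{2·4·2}·(-1)^4·(+1)^2 = +1.
v=3: a=3^0·(≡2), b=3^-3·(≡2) mod 3; (2|3)=-1, (2|3)=-1; (−1)^{0·-3·1}·(-1)^-3·(-1)^0 = -1.
v=37: a=37^0·(≡13), b=37^1·(≡35) mod 37; (13|37)=-1, (35|37)=-1; (−1)^{0·1·18}·(-1)^1·(-1)^0 = -1.
v=17: a=17^0·(≡16), b=17^1·(≡15) mod 17; (16|17)=+1, (15|17)=+1; (−1)^{0·1·8}·(+1)^1·(+1)^0 = +1.
v=13: a=13^0·(≡11), b=13^2·(≡5) mod 13; (11|13)=-1, (5|13)=-1; (−1)^{0·2·6}·(-1)^2·(-1)^0 = +1.
v=∞: 2 > 0 and -4487286 < 0  ⇒  (a,b)_∞ = +1.
v=2: v_2(a)=1, v_2(b)=-1; units ≡ 1, 5 (mod 8); ε·ε+αω+βω = 0·0+1·1+-1·0 ≡ 1  ⇒  (a,b)_2 = -1.
v=41: a=41^0·(≡9), b=41^1·(≡24) mod 41; (9|41)=+1, (24|41)=-1; (−1)^{0·1·20}·(+1)^1·(-1)^0 = +1.
Ram(2, -4487286) = {2, 3, 29, 37}; no ℚ_2-point on the conic.

[2, 3, 29, 37]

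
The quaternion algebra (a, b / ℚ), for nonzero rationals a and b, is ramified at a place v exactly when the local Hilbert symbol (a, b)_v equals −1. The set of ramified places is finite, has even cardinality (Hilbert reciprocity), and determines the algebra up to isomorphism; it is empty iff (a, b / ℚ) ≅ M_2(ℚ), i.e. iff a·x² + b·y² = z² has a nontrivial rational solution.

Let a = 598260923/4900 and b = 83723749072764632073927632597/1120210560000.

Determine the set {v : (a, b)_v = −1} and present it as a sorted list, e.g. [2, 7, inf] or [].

Mod squares: a ≡ 7163, b ≡ 2800733. Check v ∈ {∞, 2, 3, 5, 7, 13, 17, 19, 23, 29}.
v=19: a=19^1·(≡5), b=19^3·(≡16) mod 19; (5|19)=+1, (16|19)=+1; (−1)^{1·3·9}·(+1)^3·(+1)^1 = -1.
v=∞: 7163 > 0 and 2800733 > 0  ⇒  (a,b)_∞ = +1.
v=3: a=3^0·(≡2), b=3^-6·(≡2) mod 3; (2|3)=-1, (2|3)=-1; (−1)^{0·-6·1}·(-1)^-6·(-1)^0 = +1.
v=2: v_2(a)=-2, v_2(b)=-10; units ≡ 3, 5 (mod 8); ε·ε+αω+βω = 1·0+-2·1+-10·1 ≡ 0  ⇒  (a,b)_2 = +1.
v=7: a=7^-2·(≡4), b=7^-4·(≡5) mod 7; (4|7)=+1, (5|7)=-1; (−1)^{-2·-4·3}·(+1)^-4·(-1)^-2 = +1.
v=29: a=29^1·(≡14), b=29^3·(≡4) mod 29; (14|29)=-1, (4|29)=+1; (−1)^{1·3·14}·(-1)^3·(+1)^1 = -1.
v=23: a=23^0·(≡11), b=23^1·(≡13) mod 23; (11|23)=-1, (13|23)=+1; (−1)^{0·1·11}·(-1)^1·(+1)^0 = -1.
v=17: a=17^4·(≡10), b=17^13·(≡8) mod 17; (10|17)=-1, (8|17)=+1; (−1)^{4·13·8}·(-1)^13·(+1)^4 = -1.
v=13: a=13^1·(≡7), b=13^3·(≡5) mod 13; (7|13)=-1, (5|13)=-1; (−1)^{1·3·6}·(-1)^3·(-1)^1 = +1.
v=5: a=5^-2·(≡3), b=5^-4·(≡2) mod 5; (3|5)=-1, (2|5)=-1; (−1)^{-2·-4·2}·(-1)^-4·(-1)^-2 = +1.
Ram(7163, 2800733) = {17, 19, 23, 29}; no ℚ_17-point on the conic.

[17, 19, 23, 29]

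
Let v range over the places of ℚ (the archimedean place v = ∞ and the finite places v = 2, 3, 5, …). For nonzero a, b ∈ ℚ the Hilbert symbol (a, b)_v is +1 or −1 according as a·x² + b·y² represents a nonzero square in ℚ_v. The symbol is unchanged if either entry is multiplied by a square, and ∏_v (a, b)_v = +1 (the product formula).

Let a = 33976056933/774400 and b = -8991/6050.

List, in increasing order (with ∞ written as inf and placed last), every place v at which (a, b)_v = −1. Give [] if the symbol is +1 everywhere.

(a, b) ≡ (37, -222) mod (ℚ^×)²; places V = {2, 3, 5, 7, 11, 13, 37, ∞}.
(a,b)_37: α=3, u≡16; β=1, v≡32 (mod 37); (16|37)=+1, (32|37)=-1; sign (−1)^0·+1^1·-1^3 = -1.
(a,b)_3: α=4, u≡1; β=5, v≡1 (mod 3); (1|3)=+1, (1|3)=+1; sign (−1)^0·+1^5·+1^4 = +1.
(a,b)_7: α=2, u≡1; β=0, v≡2 (mod 7); (1|7)=+1, (2|7)=+1; sign (−1)^0·+1^0·+1^2 = +1.
(a,b)_13: α=2, u≡11; β=0, v≡1 (mod 13); (11|13)=-1, (1|13)=+1; sign (−1)^0·-1^0·+1^2 = +1.
(a,b)_11: α=-2, u≡3; β=-2, v≡3 (mod 11); (3|11)=+1, (3|11)=+1; sign (−1)^0·+1^-2·+1^-2 = +1.
(a,b)_5: α=-2, u≡3; β=-2, v≡2 (mod 5); (3|5)=-1, (2|5)=-1; sign (−1)^0·-1^-2·-1^-2 = +1.
(a,b)_2: α=-8, β=-1; u≡5, v≡1 (mod 8); ε(u)ε(v)=0·0, αω(v)=-8·0, βω(u)=-1·1; sum ≡ 1  ⇒  -1.
(a,b)_∞: sgn(37)=+, sgn(-222)=−, so +1.
|Ram(37, -222)| = 2, even; anisotropic at {2, 37}.

[2, 37]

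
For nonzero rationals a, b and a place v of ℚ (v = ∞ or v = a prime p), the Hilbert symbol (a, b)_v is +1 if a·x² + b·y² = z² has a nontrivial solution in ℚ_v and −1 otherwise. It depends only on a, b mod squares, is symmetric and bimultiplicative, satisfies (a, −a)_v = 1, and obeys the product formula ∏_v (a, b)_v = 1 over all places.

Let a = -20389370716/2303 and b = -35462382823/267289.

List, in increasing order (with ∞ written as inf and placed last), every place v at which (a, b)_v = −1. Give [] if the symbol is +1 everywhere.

Mod squares: a ≡ -11715737, b ≡ -127687. Check v ∈ {∞, 2, 7, 11, 13, 17, 29, 31, 37, 43, 47}.
v=29: a=29^0·(≡27), b=29^1·(≡5) mod 29; (27|29)=-1, (5|29)=+1; (−1)^{0·1·14}·(-1)^1·(+1)^0 = -1.
v=17: a=17^1·(≡9), b=17^3·(≡12) mod 17; (9|17)=+1, (12|17)=-1; (−1)^{1·3·8}·(+1)^3·(-1)^1 = -1.
v=37: a=37^0·(≡23), b=37^1·(≡4) mod 37; (23|37)=-1, (4|37)=+1; (−1)^{0·1·18}·(-1)^1·(+1)^0 = -1.
v=47: a=47^-1·(≡42), b=47^-2·(≡34) mod 47; (42|47)=+1, (34|47)=+1; (−1)^{-1·-2·23}·(+1)^-2·(+1)^-1 = +1.
v=2: v_2(a)=2, v_2(b)=0; units ≡ 7, 1 (mod 8); ε·ε+αω+βω = 1·0+2·0+0·0 ≡ 0  ⇒  (a,b)_2 = +1.
v=7: a=7^-2·(≡4), b=7^1·(≡4) mod 7; (4|7)=+1, (4|7)=+1; (−1)^{-2·1·3}·(+1)^1·(+1)^-2 = +1.
v=11: a=11^3·(≡7), b=11^-2·(≡5) mod 11; (7|11)=-1, (5|11)=+1; (−1)^{3·-2·5}·(-1)^-2·(+1)^3 = +1.
v=13: a=13^2·(≡6), b=13^0·(≡9) mod 13; (6|13)=-1, (9|13)=+1; (−1)^{2·0·6}·(-1)^0·(+1)^2 = +1.
v=31: a=31^1·(≡7), b=31^2·(≡25) mod 31; (7|31)=+1, (25|31)=+1; (−1)^{1·2·15}·(+1)^2·(+1)^1 = +1.
v=∞: -11715737 < 0 and -127687 < 0  ⇒  (a,b)_∞ = -1.
v=43: a=43^1·(≡32), b=43^0·(≡31) mod 43; (32|43)=-1, (31|43)=+1; (−1)^{1·0·21}·(-1)^0·(+1)^1 = +1.
|Ram(-11715737, -127687)| = 4, even; anisotropic at {17, 29, 37, ∞}.

[17, 29, 37, inf]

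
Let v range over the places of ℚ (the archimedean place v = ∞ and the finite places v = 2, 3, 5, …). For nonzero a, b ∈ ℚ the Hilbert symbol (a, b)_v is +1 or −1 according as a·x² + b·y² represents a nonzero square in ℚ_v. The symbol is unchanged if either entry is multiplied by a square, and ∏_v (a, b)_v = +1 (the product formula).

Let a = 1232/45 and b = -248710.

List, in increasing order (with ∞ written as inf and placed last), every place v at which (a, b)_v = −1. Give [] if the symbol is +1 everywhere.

[11, 17]

Mod squares: a ≡ 385, b ≡ -248710. Check v ∈ {∞, 2, 3, 5, 7, 11, 17, 19}.
v=17: a=17^0·(≡10), b=17^1·(≡7) mod 17; (10|17)=-1, (7|17)=-1; (−1)^{0·1·8}·(-1)^1·(-1)^0 = -1.
v=19: a=19^0·(≡5), b=19^1·(≡1) mod 19; (5|19)=+1, (1|19)=+1; (−1)^{0·1·9}·(+1)^1·(+1)^0 = +1.
v=3: a=3^-2·(≡1), b=3^0·(≡2) mod 3; (1|3)=+1, (2|3)=-1; (−1)^{-2·0·1}·(+1)^0·(-1)^-2 = +1.
v=∞: 385 > 0 and -248710 < 0  ⇒  (a,b)_∞ = +1.
v=5: a=5^-1·(≡3), b=5^1·(≡3) mod 5; (3|5)=-1, (3|5)=-1; (−1)^{-1·1·2}·(-1)^1·(-1)^-1 = +1.
v=11: a=11^1·(≡2), b=11^1·(≡6) mod 11; (2|11)=-1, (6|11)=-1; (−1)^{1·1·5}·(-1)^1·(-1)^1 = -1.
v=2: v_2(a)=4, v_2(b)=1; units ≡ 1, 5 (mod 8); ε·ε+αω+βω = 0·0+4·1+1·0 ≡ 0  ⇒  (a,b)_2 = +1.
v=7: a=7^1·(≡5), b=7^1·(≡2) mod 7; (5|7)=-1, (2|7)=+1; (−1)^{1·1·3}·(-1)^1·(+1)^1 = +1.
(385, -248710 / ℚ) ramifies at {11, 17}: a division algebra.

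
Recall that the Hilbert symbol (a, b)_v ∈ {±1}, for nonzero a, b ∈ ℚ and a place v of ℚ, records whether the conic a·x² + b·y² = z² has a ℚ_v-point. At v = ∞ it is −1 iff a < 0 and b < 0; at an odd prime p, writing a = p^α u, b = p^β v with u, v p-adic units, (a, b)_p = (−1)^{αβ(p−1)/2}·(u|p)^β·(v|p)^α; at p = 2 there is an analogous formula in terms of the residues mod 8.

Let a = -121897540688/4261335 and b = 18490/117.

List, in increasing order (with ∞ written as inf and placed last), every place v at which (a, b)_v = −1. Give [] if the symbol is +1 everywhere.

Mod squares: a ≡ -1155, b ≡ 130. Check v ∈ {∞, 2, 3, 5, 7, 11, 13, 29, 41, 43}.
v=29: a=29^2·(≡5), b=29^0·(≡17) mod 29; (5|29)=+1, (17|29)=-1; (−1)^{2·0·14}·(+1)^0·(-1)^2 = +1.
v=11: a=11^1·(≡4), b=11^0·(≡3) mod 11; (4|11)=+1, (3|11)=+1; (−1)^{1·0·5}·(+1)^0·(+1)^1 = +1.
v=41: a=41^-2·(≡38), b=41^0·(≡7) mod 41; (38|41)=-1, (7|41)=-1; (−1)^{-2·0·20}·(-1)^0·(-1)^-2 = +1.
v=2: v_2(a)=4, v_2(b)=1; units ≡ 5, 1 (mod 8); ε·ε+αω+βω = 0·0+4·0+1·1 ≡ 1  ⇒  (a,b)_2 = -1.
v=13: a=13^-2·(≡8), b=13^-1·(≡12) mod 13; (8|13)=-1, (12|13)=+1; (−1)^{-2·-1·6}·(-1)^-1·(+1)^-2 = -1.
v=43: a=43^0·(≡41), b=43^2·(≡35) mod 43; (41|43)=+1, (35|43)=+1; (−1)^{0·2·21}·(+1)^2·(+1)^0 = +1.
v=∞: -1155 < 0 and 130 > 0  ⇒  (a,b)_∞ = +1.
v=5: a=5^-1·(≡1), b=5^1·(≡4) mod 5; (1|5)=+1, (4|5)=+1; (−1)^{-1·1·2}·(+1)^1·(+1)^-1 = +1.
v=3: a=3^-1·(≡2), b=3^-2·(≡1) mod 3; (2|3)=-1, (1|3)=+1; (−1)^{-1·-2·1}·(-1)^-2·(+1)^-1 = +1.
v=7: a=7^7·(≡6), b=7^0·(≡2) mod 7; (6|7)=-1, (2|7)=+1; (−1)^{7·0·3}·(-1)^0·(+1)^7 = +1.
(-1155, 130 / ℚ) ramifies at {2, 13}: a division algebra.

[2, 13]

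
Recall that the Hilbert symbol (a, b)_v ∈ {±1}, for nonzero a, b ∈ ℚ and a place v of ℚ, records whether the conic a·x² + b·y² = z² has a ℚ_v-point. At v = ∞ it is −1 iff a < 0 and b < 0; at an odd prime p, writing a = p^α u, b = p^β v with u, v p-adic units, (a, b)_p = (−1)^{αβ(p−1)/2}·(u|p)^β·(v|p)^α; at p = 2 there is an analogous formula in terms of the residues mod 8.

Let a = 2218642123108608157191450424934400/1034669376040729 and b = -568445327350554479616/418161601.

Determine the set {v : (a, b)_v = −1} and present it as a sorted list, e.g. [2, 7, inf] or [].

[2, 41]

(a, b) ≡ (516026, -899) mod (ℚ^×)²; places V = {2, 3, 5, 7, 11, 13, 19, 29, 31, 41, ∞}.
(a,b)_3: α=2, u≡2; β=2, v≡1 (mod 3); (2|3)=-1, (1|3)=+1; sign (−1)^0·-1^2·+1^2 = +1.
(a,b)_5: α=2, u≡4; β=0, v≡4 (mod 5); (4|5)=+1, (4|5)=+1; sign (−1)^0·+1^0·+1^2 = +1.
(a,b)_29: α=1, u≡27; β=1, v≡11 (mod 29); (27|29)=-1, (11|29)=-1; sign (−1)^0·-1^1·-1^1 = +1.
(a,b)_2: α=15, β=10; u≡5, v≡5 (mod 8); ε(u)ε(v)=0·0, αω(v)=15·1, βω(u)=10·1; sum ≡ 1  ⇒  -1.
(a,b)_19: α=4, u≡7; β=2, v≡15 (mod 19); (7|19)=+1, (15|19)=-1; sign (−1)^0·+1^2·-1^4 = +1.
(a,b)_13: α=-6, u≡1; β=-4, v≡5 (mod 13); (1|13)=+1, (5|13)=-1; sign (−1)^0·+1^-4·-1^-6 = +1.
(a,b)_31: α=5, u≡15; β=3, v≡19 (mod 31); (15|31)=-1, (19|31)=+1; sign (−1)^1·-1^3·+1^5 = +1.
(a,b)_∞: sgn(516026)=+, sgn(-899)=−, so +1.
(a,b)_7: α=9, u≡2; β=6, v≡4 (mod 7); (2|7)=+1, (4|7)=+1; sign (−1)^0·+1^6·+1^9 = +1.
(a,b)_41: α=3, u≡31; β=2, v≡15 (mod 41); (31|41)=+1, (15|41)=-1; sign (−1)^0·+1^2·-1^3 = -1.
(a,b)_11: α=-8, u≡5; β=-4, v≡9 (mod 11); (5|11)=+1, (9|11)=+1; sign (−1)^0·+1^-4·+1^-8 = +1.
(516026, -899 / ℚ) ramifies at {2, 41}: a division algebra.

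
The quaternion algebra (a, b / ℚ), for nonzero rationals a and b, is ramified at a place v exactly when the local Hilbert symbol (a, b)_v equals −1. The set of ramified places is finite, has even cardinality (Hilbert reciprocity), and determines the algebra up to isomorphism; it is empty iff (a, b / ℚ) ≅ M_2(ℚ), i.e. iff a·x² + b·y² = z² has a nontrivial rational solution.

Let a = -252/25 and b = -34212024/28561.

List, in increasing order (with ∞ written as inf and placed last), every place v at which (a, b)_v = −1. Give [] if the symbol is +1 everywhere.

[3, 7, 17, inf]

(a, b) ≡ (-7, -7854) mod (ℚ^×)²; places V = {2, 3, 5, 7, 11, 13, 17, ∞}.
(a,b)_13: α=0, u≡5; β=-4, v≡11 (mod 13); (5|13)=-1, (11|13)=-1; sign (−1)^0·-1^-4·-1^0 = +1.
(a,b)_17: α=0, u≡11; β=1, v≡5 (mod 17); (11|17)=-1, (5|17)=-1; sign (−1)^0·-1^1·-1^0 = -1.
(a,b)_11: α=0, u≡4; β=3, v≡5 (mod 11); (4|11)=+1, (5|11)=+1; sign (−1)^0·+1^3·+1^0 = +1.
(a,b)_7: α=1, u≡5; β=1, v≡3 (mod 7); (5|7)=-1, (3|7)=-1; sign (−1)^1·-1^1·-1^1 = -1.
(a,b)_∞: sgn(-7)=−, sgn(-7854)=−, so -1.
(a,b)_5: α=-2, u≡3; β=0, v≡1 (mod 5); (3|5)=-1, (1|5)=+1; sign (−1)^0·-1^0·+1^-2 = +1.
(a,b)_3: α=2, u≡2; β=3, v≡1 (mod 3); (2|3)=-1, (1|3)=+1; sign (−1)^0·-1^3·+1^2 = -1.
(a,b)_2: α=2, β=3; u≡1, v≡1 (mod 8); ε(u)ε(v)=0·0, αω(v)=2·0, βω(u)=3·0; sum ≡ 0  ⇒  +1.
(-7, -7854 / ℚ) ramifies at {3, 7, 17, ∞}: a division algebra.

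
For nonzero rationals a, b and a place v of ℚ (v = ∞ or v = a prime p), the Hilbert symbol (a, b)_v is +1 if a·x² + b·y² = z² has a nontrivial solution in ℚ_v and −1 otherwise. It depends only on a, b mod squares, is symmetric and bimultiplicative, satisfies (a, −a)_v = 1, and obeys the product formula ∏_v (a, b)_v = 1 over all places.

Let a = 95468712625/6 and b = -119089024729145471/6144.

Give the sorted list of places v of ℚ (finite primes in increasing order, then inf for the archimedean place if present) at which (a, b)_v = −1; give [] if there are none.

Mod squares: a ≡ 6630, b ≡ -714. Check v ∈ {∞, 2, 3, 5, 7, 11, 13, 17}.
v=2: v_2(a)=-1, v_2(b)=-11; units ≡ 3, 3 (mod 8); ε·ε+αω+βω = 1·1+-1·1+-11·1 ≡ 1  ⇒  (a,b)_2 = -1.
v=3: a=3^-1·(≡2), b=3^-1·(≡2) mod 3; (2|3)=-1, (2|3)=-1; (−1)^{-1·-1·1}·(-1)^-1·(-1)^-1 = -1.
v=13: a=13^5·(≡4), b=13^6·(≡10) mod 13; (4|13)=+1, (10|13)=+1; (−1)^{5·6·6}·(+1)^6·(+1)^5 = +1.
v=∞: 6630 > 0 and -714 < 0  ⇒  (a,b)_∞ = +1.
v=11: a=11^2·(≡7), b=11^4·(≡1) mod 11; (7|11)=-1, (1|11)=+1; (−1)^{2·4·5}·(-1)^4·(+1)^2 = +1.
v=7: a=7^0·(≡1), b=7^3·(≡5) mod 7; (1|7)=+1, (5|7)=-1; (−1)^{0·3·3}·(+1)^3·(-1)^0 = +1.
v=17: a=17^1·(≡9), b=17^3·(≡9) mod 17; (9|17)=+1, (9|17)=+1; (−1)^{1·3·8}·(+1)^3·(+1)^1 = +1.
v=5: a=5^3·(≡1), b=5^0·(≡1) mod 5; (1|5)=+1, (1|5)=+1; (−1)^{3·0·2}·(+1)^0·(+1)^3 = +1.
(6630, -714 / ℚ) ramifies at {2, 3}: a division algebra.

[2, 3]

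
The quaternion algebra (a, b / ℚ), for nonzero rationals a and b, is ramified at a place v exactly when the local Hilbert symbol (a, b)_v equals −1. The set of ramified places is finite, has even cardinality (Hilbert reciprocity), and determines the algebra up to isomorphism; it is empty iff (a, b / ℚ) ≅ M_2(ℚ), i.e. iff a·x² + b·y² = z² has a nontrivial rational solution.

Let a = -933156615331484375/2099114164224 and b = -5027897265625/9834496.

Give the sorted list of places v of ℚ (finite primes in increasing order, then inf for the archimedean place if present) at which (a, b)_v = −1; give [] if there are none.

[5, 19, 31, inf]

Mod squares: a ≡ -2015, b ≡ -7657. Check v ∈ {∞, 2, 3, 5, 7, 11, 13, 17, 19, 31, 41}.
v=31: a=31^1·(≡28), b=31^1·(≡7) mod 31; (28|31)=+1, (7|31)=+1; (−1)^{1·1·15}·(+1)^1·(+1)^1 = -1.
v=3: a=3^-2·(≡1), b=3^0·(≡2) mod 3; (1|3)=+1, (2|3)=-1; (−1)^{-2·0·1}·(+1)^0·(-1)^-2 = +1.
v=2: v_2(a)=-14, v_2(b)=-12; units ≡ 1, 7 (mod 8); ε·ε+αω+βω = 0·1+-14·0+-12·0 ≡ 0  ⇒  (a,b)_2 = +1.
v=41: a=41^2·(≡14), b=41^2·(≡23) mod 41; (14|41)=-1, (23|41)=+1; (−1)^{2·2·20}·(-1)^2·(+1)^2 = +1.
v=11: a=11^-2·(≡1), b=11^0·(≡8) mod 11; (1|11)=+1, (8|11)=-1; (−1)^{-2·0·5}·(+1)^0·(-1)^-2 = +1.
v=7: a=7^-6·(≡4), b=7^-4·(≡4) mod 7; (4|7)=+1, (4|7)=+1; (−1)^{-6·-4·3}·(+1)^-4·(+1)^-6 = +1.
v=17: a=17^2·(≡4), b=17^0·(≡12) mod 17; (4|17)=+1, (12|17)=-1; (−1)^{2·0·8}·(+1)^0·(-1)^2 = +1.
v=5: a=5^7·(≡3), b=5^8·(≡3) mod 5; (3|5)=-1, (3|5)=-1; (−1)^{7·8·2}·(-1)^8·(-1)^7 = -1.
v=19: a=19^2·(≡14), b=19^1·(≡8) mod 19; (14|19)=-1, (8|19)=-1; (−1)^{2·1·9}·(-1)^1·(-1)^2 = -1.
v=∞: -2015 < 0 and -7657 < 0  ⇒  (a,b)_∞ = -1.
v=13: a=13^3·(≡3), b=13^1·(≡4) mod 13; (3|13)=+1, (4|13)=+1; (−1)^{3·1·6}·(+1)^1·(+1)^3 = +1.
(-2015, -7657 / ℚ) ramifies at {5, 19, 31, ∞}: a division algebra.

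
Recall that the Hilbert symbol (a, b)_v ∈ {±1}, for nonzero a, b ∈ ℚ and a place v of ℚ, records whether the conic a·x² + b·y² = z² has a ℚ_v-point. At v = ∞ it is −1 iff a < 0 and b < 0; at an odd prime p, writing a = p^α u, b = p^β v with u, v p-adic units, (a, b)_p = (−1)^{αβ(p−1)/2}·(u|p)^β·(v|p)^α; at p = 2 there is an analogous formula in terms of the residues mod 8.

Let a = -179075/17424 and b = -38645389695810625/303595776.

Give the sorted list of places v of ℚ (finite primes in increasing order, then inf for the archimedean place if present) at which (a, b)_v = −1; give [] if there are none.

Mod squares: a ≡ -7163, b ≡ -1205113. Check v ∈ {∞, 2, 3, 5, 7, 11, 13, 17, 19, 29, 41}.
v=5: a=5^2·(≡3), b=5^4·(≡3) mod 5; (3|5)=-1, (3|5)=-1; (−1)^{2·4·2}·(-1)^4·(-1)^2 = +1.
v=7: a=7^0·(≡6), b=7^1·(≡6) mod 7; (6|7)=-1, (6|7)=-1; (−1)^{0·1·3}·(-1)^1·(-1)^0 = -1.
v=2: v_2(a)=-4, v_2(b)=-8; units ≡ 5, 7 (mod 8); ε·ε+αω+βω = 0·1+-4·0+-8·1 ≡ 0  ⇒  (a,b)_2 = +1.
v=17: a=17^0·(≡14), b=17^1·(≡9) mod 17; (14|17)=-1, (9|17)=+1; (−1)^{0·1·8}·(-1)^1·(+1)^0 = -1.
v=19: a=19^1·(≡18), b=19^3·(≡14) mod 19; (18|19)=-1, (14|19)=-1; (−1)^{1·3·9}·(-1)^3·(-1)^1 = -1.
v=11: a=11^-2·(≡5), b=11^-4·(≡9) mod 11; (5|11)=+1, (9|11)=+1; (−1)^{-2·-4·5}·(+1)^-4·(+1)^-2 = +1.
v=13: a=13^1·(≡11), b=13^3·(≡8) mod 13; (11|13)=-1, (8|13)=-1; (−1)^{1·3·6}·(-1)^3·(-1)^1 = +1.
v=29: a=29^1·(≡17), b=29^2·(≡18) mod 29; (17|29)=-1, (18|29)=-1; (−1)^{1·2·14}·(-1)^2·(-1)^1 = -1.
v=41: a=41^0·(≡28), b=41^1·(≡20) mod 41; (28|41)=-1, (20|41)=+1; (−1)^{0·1·20}·(-1)^1·(+1)^0 = -1.
v=3: a=3^-2·(≡1), b=3^-4·(≡2) mod 3; (1|3)=+1, (2|3)=-1; (−1)^{-2·-4·1}·(+1)^-4·(-1)^-2 = +1.
v=∞: -7163 < 0 and -1205113 < 0  ⇒  (a,b)_∞ = -1.
(-7163, -1205113 / ℚ) ramifies at {7, 17, 19, 29, 41, ∞}: a division algebra.

[7, 17, 19, 29, 41, inf]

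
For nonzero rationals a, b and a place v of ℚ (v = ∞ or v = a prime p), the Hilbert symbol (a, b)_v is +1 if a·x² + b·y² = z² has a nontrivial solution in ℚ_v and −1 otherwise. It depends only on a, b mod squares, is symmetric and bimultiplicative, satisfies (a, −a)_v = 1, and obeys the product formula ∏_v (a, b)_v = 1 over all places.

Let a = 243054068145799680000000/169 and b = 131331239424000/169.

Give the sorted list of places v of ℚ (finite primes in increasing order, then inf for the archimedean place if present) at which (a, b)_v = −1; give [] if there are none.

(a, b) ≡ (770, 24035) mod (ℚ^×)²; places V = {2, 3, 5, 7, 11, 13, 19, 23, ∞}.
(a,b)_11: α=5, u≡5; β=3, v≡10 (mod 11); (5|11)=+1, (10|11)=-1; sign (−1)^1·+1^3·-1^5 = +1.
(a,b)_19: α=2, u≡18; β=1, v≡1 (mod 19); (18|19)=-1, (1|19)=+1; sign (−1)^0·-1^1·+1^2 = -1.
(a,b)_3: α=2, u≡2; β=2, v≡2 (mod 3); (2|3)=-1, (2|3)=-1; sign (−1)^0·-1^2·-1^2 = +1.
(a,b)_13: α=-2, u≡3; β=-2, v≡5 (mod 13); (3|13)=+1, (5|13)=-1; sign (−1)^0·+1^-2·-1^-2 = +1.
(a,b)_23: α=2, u≡7; β=1, v≡5 (mod 23); (7|23)=-1, (5|23)=-1; sign (−1)^0·-1^1·-1^2 = -1.
(a,b)_7: α=3, u≡5; β=2, v≡1 (mod 7); (5|7)=-1, (1|7)=+1; sign (−1)^0·-1^2·+1^3 = +1.
(a,b)_2: α=15, β=12; u≡1, v≡3 (mod 8); ε(u)ε(v)=0·1, αω(v)=15·1, βω(u)=12·0; sum ≡ 1  ⇒  -1.
(a,b)_5: α=7, u≡1; β=3, v≡3 (mod 5); (1|5)=+1, (3|5)=-1; sign (−1)^0·+1^3·-1^7 = -1.
(a,b)_∞: sgn(770)=+, sgn(24035)=+, so +1.
(770, 24035 / ℚ) ramifies at {2, 5, 19, 23}: a division algebra.

[2, 5, 19, 23]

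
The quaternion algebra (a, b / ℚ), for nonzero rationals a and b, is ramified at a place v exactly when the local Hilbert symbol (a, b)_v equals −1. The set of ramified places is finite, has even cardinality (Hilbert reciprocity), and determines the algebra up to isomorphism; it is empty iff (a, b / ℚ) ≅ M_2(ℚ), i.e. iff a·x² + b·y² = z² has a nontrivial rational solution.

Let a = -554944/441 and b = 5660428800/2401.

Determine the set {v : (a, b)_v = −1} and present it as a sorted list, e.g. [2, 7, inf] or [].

[3, 13, 23, 29]

Mod squares: a ≡ -8671, b ≡ 884442. Check v ∈ {∞, 2, 3, 5, 7, 13, 17, 23, 29}.
v=23: a=23^1·(≡17), b=23^1·(≡14) mod 23; (17|23)=-1, (14|23)=-1; (−1)^{1·1·11}·(-1)^1·(-1)^1 = -1.
v=7: a=7^-2·(≡1), b=7^-4·(≡5) mod 7; (1|7)=+1, (5|7)=-1; (−1)^{-2·-4·3}·(+1)^-4·(-1)^-2 = +1.
v=∞: -8671 < 0 and 884442 > 0  ⇒  (a,b)_∞ = +1.
v=2: v_2(a)=6, v_2(b)=9; units ≡ 1, 5 (mod 8); ε·ε+αω+βω = 0·0+6·1+9·0 ≡ 0  ⇒  (a,b)_2 = +1.
v=29: a=29^1·(≡20), b=29^1·(≡14) mod 29; (20|29)=+1, (14|29)=-1; (−1)^{1·1·14}·(+1)^1·(-1)^1 = -1.
v=5: a=5^0·(≡1), b=5^2·(≡2) mod 5; (1|5)=+1, (2|5)=-1; (−1)^{0·2·2}·(+1)^2·(-1)^0 = +1.
v=17: a=17^0·(≡13), b=17^1·(≡12) mod 17; (13|17)=+1, (12|17)=-1; (−1)^{0·1·8}·(+1)^1·(-1)^0 = +1.
v=3: a=3^-2·(≡2), b=3^1·(≡1) mod 3; (2|3)=-1, (1|3)=+1; (−1)^{-2·1·1}·(-1)^1·(+1)^-2 = -1.
v=13: a=13^1·(≡9), b=13^1·(≡8) mod 13; (9|13)=+1, (8|13)=-1; (−1)^{1·1·6}·(+1)^1·(-1)^1 = -1.
Ram(-8671, 884442) = {3, 13, 23, 29}; no ℚ_3-point on the conic.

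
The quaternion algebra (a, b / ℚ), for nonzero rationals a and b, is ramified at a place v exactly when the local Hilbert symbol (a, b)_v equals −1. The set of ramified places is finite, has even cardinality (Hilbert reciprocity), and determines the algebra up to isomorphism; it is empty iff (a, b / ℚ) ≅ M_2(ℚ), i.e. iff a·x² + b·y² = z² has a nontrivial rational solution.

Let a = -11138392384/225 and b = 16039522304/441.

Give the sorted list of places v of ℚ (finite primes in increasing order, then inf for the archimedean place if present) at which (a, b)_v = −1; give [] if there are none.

(a, b) ≡ (-206941, 23171) mod (ℚ^×)²; places V = {2, 3, 5, 7, 13, 17, 29, 37, 47, ∞}.
(a,b)_47: α=1, u≡10; β=1, v≡5 (mod 47); (10|47)=-1, (5|47)=-1; sign (−1)^1·-1^1·-1^1 = -1.
(a,b)_17: α=1, u≡8; β=1, v≡14 (mod 17); (8|17)=+1, (14|17)=-1; sign (−1)^0·+1^1·-1^1 = -1.
(a,b)_5: α=-2, u≡4; β=0, v≡4 (mod 5); (4|5)=+1, (4|5)=+1; sign (−1)^0·+1^0·+1^-2 = +1.
(a,b)_37: α=1, u≡22; β=0, v≡27 (mod 37); (22|37)=-1, (27|37)=+1; sign (−1)^0·-1^0·+1^1 = +1.
(a,b)_7: α=1, u≡5; β=-2, v≡4 (mod 7); (5|7)=-1, (4|7)=+1; sign (−1)^0·-1^-2·+1^1 = +1.
(a,b)_13: α=0, u≡6; β=2, v≡8 (mod 13); (6|13)=-1, (8|13)=-1; sign (−1)^0·-1^2·-1^0 = +1.
(a,b)_∞: sgn(-206941)=−, sgn(23171)=+, so +1.
(a,b)_29: α=2, u≡14; β=1, v≡13 (mod 29); (14|29)=-1, (13|29)=+1; sign (−1)^0·-1^1·+1^2 = -1.
(a,b)_3: α=-2, u≡2; β=-2, v≡2 (mod 3); (2|3)=-1, (2|3)=-1; sign (−1)^0·-1^-2·-1^-2 = +1.
(a,b)_2: α=6, β=12; u≡3, v≡3 (mod 8); ε(u)ε(v)=1·1, αω(v)=6·1, βω(u)=12·1; sum ≡ 1  ⇒  -1.
(-206941, 23171 / ℚ) ramifies at {2, 17, 29, 47}: a division algebra.

[2, 17, 29, 47]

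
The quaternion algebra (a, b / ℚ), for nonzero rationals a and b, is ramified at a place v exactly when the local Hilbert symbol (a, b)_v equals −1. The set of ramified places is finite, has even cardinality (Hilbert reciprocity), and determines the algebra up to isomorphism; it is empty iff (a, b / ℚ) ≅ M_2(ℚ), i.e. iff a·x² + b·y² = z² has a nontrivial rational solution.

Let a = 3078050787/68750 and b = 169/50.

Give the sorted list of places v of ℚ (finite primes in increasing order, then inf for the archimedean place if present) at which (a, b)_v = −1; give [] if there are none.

Mod squares: a ≡ 35530, b ≡ 2. Check v ∈ {∞, 2, 3, 5, 7, 11, 13, 17, 19}.
v=5: a=5^-5·(≡1), b=5^-2·(≡2) mod 5; (1|5)=+1, (2|5)=-1; (−1)^{-5·-2·2}·(+1)^-2·(-1)^-5 = -1.
v=19: a=19^1·(≡13), b=19^0·(≡3) mod 19; (13|19)=-1, (3|19)=-1; (−1)^{1·0·9}·(-1)^0·(-1)^1 = -1.
v=13: a=13^0·(≡1), b=13^2·(≡6) mod 13; (1|13)=+1, (6|13)=-1; (−1)^{0·2·6}·(+1)^2·(-1)^0 = +1.
v=7: a=7^6·(≡6), b=7^0·(≡1) mod 7; (6|7)=-1, (1|7)=+1; (−1)^{6·0·3}·(-1)^0·(+1)^6 = +1.
v=∞: 35530 > 0 and 2 > 0  ⇒  (a,b)_∞ = +1.
v=17: a=17^1·(≡15), b=17^0·(≡1) mod 17; (15|17)=+1, (1|17)=+1; (−1)^{1·0·8}·(+1)^0·(+1)^1 = +1.
v=11: a=11^-1·(≡10), b=11^0·(≡8) mod 11; (10|11)=-1, (8|11)=-1; (−1)^{-1·0·5}·(-1)^0·(-1)^-1 = -1.
v=2: v_2(a)=-1, v_2(b)=-1; units ≡ 5, 1 (mod 8); ε·ε+αω+βω = 0·0+-1·0+-1·1 ≡ 1  ⇒  (a,b)_2 = -1.
v=3: a=3^4·(≡1), b=3^0·(≡2) mod 3; (1|3)=+1, (2|3)=-1; (−1)^{4·0·1}·(+1)^0·(-1)^4 = +1.
|Ram(35530, 2)| = 4, even; anisotropic at {2, 5, 11, 19}.

[2, 5, 11, 19]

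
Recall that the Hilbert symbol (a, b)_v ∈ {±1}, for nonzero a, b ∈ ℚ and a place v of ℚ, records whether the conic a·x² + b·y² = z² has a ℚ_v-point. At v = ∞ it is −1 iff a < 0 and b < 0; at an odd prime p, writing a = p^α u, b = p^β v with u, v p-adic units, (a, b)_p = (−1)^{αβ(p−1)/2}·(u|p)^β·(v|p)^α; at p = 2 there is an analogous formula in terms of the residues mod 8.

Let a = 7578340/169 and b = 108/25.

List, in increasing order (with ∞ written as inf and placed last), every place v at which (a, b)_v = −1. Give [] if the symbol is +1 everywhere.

[5, 19]

Mod squares: a ≡ 38665, b ≡ 3. Check v ∈ {∞, 2, 3, 5, 7, 11, 13, 19, 37}.
v=13: a=13^-2·(≡3), b=13^0·(≡9) mod 13; (3|13)=+1, (9|13)=+1; (−1)^{-2·0·6}·(+1)^0·(+1)^-2 = +1.
v=37: a=37^1·(≡10), b=37^0·(≡28) mod 37; (10|37)=+1, (28|37)=+1; (−1)^{1·0·18}·(+1)^0·(+1)^1 = +1.
v=3: a=3^0·(≡1), b=3^3·(≡1) mod 3; (1|3)=+1, (1|3)=+1; (−1)^{0·3·1}·(+1)^3·(+1)^0 = +1.
v=7: a=7^2·(≡2), b=7^0·(≡6) mod 7; (2|7)=+1, (6|7)=-1; (−1)^{2·0·3}·(+1)^0·(-1)^2 = +1.
v=19: a=19^1·(≡13), b=19^0·(≡18) mod 19; (13|19)=-1, (18|19)=-1; (−1)^{1·0·9}·(-1)^0·(-1)^1 = -1.
v=2: v_2(a)=2, v_2(b)=2; units ≡ 1, 3 (mod 8); ε·ε+αω+βω = 0·1+2·1+2·0 ≡ 0  ⇒  (a,b)_2 = +1.
v=∞: 38665 > 0 and 3 > 0  ⇒  (a,b)_∞ = +1.
v=5: a=5^1·(≡2), b=5^-2·(≡3) mod 5; (2|5)=-1, (3|5)=-1; (−1)^{1·-2·2}·(-1)^-2·(-1)^1 = -1.
v=11: a=11^1·(≡8), b=11^0·(≡3) mod 11; (8|11)=-1, (3|11)=+1; (−1)^{1·0·5}·(-1)^0·(+1)^1 = +1.
|Ram(38665, 3)| = 2, even; anisotropic at {5, 19}.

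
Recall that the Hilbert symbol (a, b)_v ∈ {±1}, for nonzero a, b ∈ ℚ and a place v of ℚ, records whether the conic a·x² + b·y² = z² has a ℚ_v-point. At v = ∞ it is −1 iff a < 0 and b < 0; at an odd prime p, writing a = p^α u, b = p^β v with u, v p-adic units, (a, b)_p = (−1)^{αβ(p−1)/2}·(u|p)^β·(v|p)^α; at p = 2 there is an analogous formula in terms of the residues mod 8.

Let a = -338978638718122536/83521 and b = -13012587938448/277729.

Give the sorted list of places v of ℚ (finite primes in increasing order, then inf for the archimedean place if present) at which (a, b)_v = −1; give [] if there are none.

[2, 19, 37, inf]

(a, b) ≡ (-874, -1073) mod (ℚ^×)²; places V = {2, 3, 7, 17, 19, 23, 29, 31, 37, ∞}.
(a,b)_3: α=2, u≡2; β=4, v≡1 (mod 3); (2|3)=-1, (1|3)=+1; sign (−1)^0·-1^4·+1^2 = +1.
(a,b)_2: α=3, β=4; u≡3, v≡7 (mod 8); ε(u)ε(v)=1·1, αω(v)=3·0, βω(u)=4·1; sum ≡ 1  ⇒  -1.
(a,b)_17: α=-4, u≡12; β=-2, v≡1 (mod 17); (12|17)=-1, (1|17)=+1; sign (−1)^0·-1^-2·+1^-4 = +1.
(a,b)_31: α=0, u≡20; β=-2, v≡24 (mod 31); (20|31)=+1, (24|31)=-1; sign (−1)^0·+1^-2·-1^0 = +1.
(a,b)_19: α=3, u≡6; β=2, v≡8 (mod 19); (6|19)=+1, (8|19)=-1; sign (−1)^0·+1^2·-1^3 = -1.
(a,b)_29: α=2, u≡16; β=1, v≡10 (mod 29); (16|29)=+1, (10|29)=-1; sign (−1)^0·+1^1·-1^2 = +1.
(a,b)_∞: sgn(-874)=−, sgn(-1073)=−, so -1.
(a,b)_37: α=2, u≡15; β=1, v≡6 (mod 37); (15|37)=-1, (6|37)=-1; sign (−1)^0·-1^1·-1^2 = -1.
(a,b)_23: α=3, u≡8; β=2, v≡9 (mod 23); (8|23)=+1, (9|23)=+1; sign (−1)^0·+1^2·+1^3 = +1.
(a,b)_7: α=2, u≡2; β=2, v≡6 (mod 7); (2|7)=+1, (6|7)=-1; sign (−1)^0·+1^2·-1^2 = +1.
Ram(-874, -1073) = {2, 19, 37, ∞}; no ℚ_2-point on the conic.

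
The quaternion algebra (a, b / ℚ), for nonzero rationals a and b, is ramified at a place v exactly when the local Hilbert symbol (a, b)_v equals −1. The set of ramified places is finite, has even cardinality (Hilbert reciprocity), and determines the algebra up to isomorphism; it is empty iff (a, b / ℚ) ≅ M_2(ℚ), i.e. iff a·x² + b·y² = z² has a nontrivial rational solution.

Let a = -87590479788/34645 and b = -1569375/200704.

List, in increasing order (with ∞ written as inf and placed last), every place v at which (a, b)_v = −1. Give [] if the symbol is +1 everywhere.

[17, 29, 31, inf]

Mod squares: a ≡ -3133015, b ≡ -31. Check v ∈ {∞, 2, 3, 5, 7, 13, 17, 19, 29, 31, 41}.
v=2: v_2(a)=2, v_2(b)=-12; units ≡ 1, 1 (mod 8); ε·ε+αω+βω = 0·0+2·0+-12·0 ≡ 0  ⇒  (a,b)_2 = +1.
v=3: a=3^4·(≡2), b=3^4·(≡2) mod 3; (2|3)=-1, (2|3)=-1; (−1)^{4·4·1}·(-1)^4·(-1)^4 = +1.
v=5: a=5^-1·(≡3), b=5^4·(≡1) mod 5; (3|5)=-1, (1|5)=+1; (−1)^{-1·4·2}·(-1)^4·(+1)^-1 = +1.
v=17: a=17^1·(≡16), b=17^0·(≡7) mod 17; (16|17)=+1, (7|17)=-1; (−1)^{1·0·8}·(+1)^0·(-1)^1 = -1.
v=7: a=7^2·(≡6), b=7^-2·(≡4) mod 7; (6|7)=-1, (4|7)=+1; (−1)^{2·-2·3}·(-1)^-2·(+1)^2 = +1.
v=13: a=13^-2·(≡2), b=13^0·(≡5) mod 13; (2|13)=-1, (5|13)=-1; (−1)^{-2·0·6}·(-1)^0·(-1)^-2 = +1.
v=∞: -3133015 < 0 and -31 < 0  ⇒  (a,b)_∞ = -1.
v=19: a=19^2·(≡7), b=19^0·(≡9) mod 19; (7|19)=+1, (9|19)=+1; (−1)^{2·0·9}·(+1)^0·(+1)^2 = +1.
v=31: a=31^1·(≡3), b=31^1·(≡6) mod 31; (3|31)=-1, (6|31)=-1; (−1)^{1·1·15}·(-1)^1·(-1)^1 = -1.
v=41: a=41^-1·(≡4), b=41^0·(≡39) mod 41; (4|41)=+1, (39|41)=+1; (−1)^{-1·0·20}·(+1)^0·(+1)^-1 = +1.
v=29: a=29^1·(≡12), b=29^0·(≡8) mod 29; (12|29)=-1, (8|29)=-1; (−1)^{1·0·14}·(-1)^0·(-1)^1 = -1.
(-3133015, -31 / ℚ) ramifies at {17, 29, 31, ∞}: a division algebra.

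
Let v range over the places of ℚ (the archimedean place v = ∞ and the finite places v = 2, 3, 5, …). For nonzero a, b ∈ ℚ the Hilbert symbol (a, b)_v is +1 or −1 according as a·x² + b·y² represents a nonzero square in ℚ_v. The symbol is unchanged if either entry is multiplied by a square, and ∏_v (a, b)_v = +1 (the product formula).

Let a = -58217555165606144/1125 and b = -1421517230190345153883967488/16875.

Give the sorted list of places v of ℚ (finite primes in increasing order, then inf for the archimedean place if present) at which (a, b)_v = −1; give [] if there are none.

[3, 11, 19, inf]

Mod squares: a ≡ -1045, b ≡ -447051. Check v ∈ {∞, 2, 3, 5, 7, 11, 19, 23, 31}.
v=3: a=3^-2·(≡2), b=3^-3·(≡2) mod 3; (2|3)=-1, (2|3)=-1; (−1)^{-2·-3·1}·(-1)^-3·(-1)^-2 = -1.
v=19: a=19^3·(≡14), b=19^5·(≡10) mod 19; (14|19)=-1, (10|19)=-1; (−1)^{3·5·9}·(-1)^5·(-1)^3 = -1.
v=5: a=5^-3·(≡4), b=5^-4·(≡1) mod 5; (4|5)=+1, (1|5)=+1; (−1)^{-3·-4·2}·(+1)^-4·(+1)^-3 = +1.
v=7: a=7^2·(≡5), b=7^4·(≡4) mod 7; (5|7)=-1, (4|7)=+1; (−1)^{2·4·3}·(-1)^4·(+1)^2 = +1.
v=2: v_2(a)=8, v_2(b)=12; units ≡ 3, 5 (mod 8); ε·ε+αω+βω = 1·0+8·1+12·1 ≡ 0  ⇒  (a,b)_2 = +1.
v=11: a=11^3·(≡1), b=11^5·(≡3) mod 11; (1|11)=+1, (3|11)=+1; (−1)^{3·5·5}·(+1)^5·(+1)^3 = -1.
v=∞: -1045 < 0 and -447051 < 0  ⇒  (a,b)_∞ = -1.
v=31: a=31^2·(≡16), b=31^3·(≡20) mod 31; (16|31)=+1, (20|31)=+1; (−1)^{2·3·15}·(+1)^3·(+1)^2 = +1.
v=23: a=23^2·(≡4), b=23^3·(≡14) mod 23; (4|23)=+1, (14|23)=-1; (−1)^{2·3·11}·(+1)^3·(-1)^2 = +1.
|Ram(-1045, -447051)| = 4, even; anisotropic at {3, 11, 19, ∞}.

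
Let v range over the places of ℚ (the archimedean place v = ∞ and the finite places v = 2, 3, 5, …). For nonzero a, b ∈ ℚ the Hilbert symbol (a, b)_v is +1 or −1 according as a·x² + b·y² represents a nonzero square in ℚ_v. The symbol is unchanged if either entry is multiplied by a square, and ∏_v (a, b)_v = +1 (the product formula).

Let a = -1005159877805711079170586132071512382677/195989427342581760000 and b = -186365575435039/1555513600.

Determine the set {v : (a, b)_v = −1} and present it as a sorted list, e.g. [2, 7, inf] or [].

(a, b) ≡ (-54707653, -1272271) mod (ℚ^×)²; places V = {2, 3, 5, 7, 11, 13, 17, 19, 23, 29, 31, 41, 43, ∞}.
(a,b)_29: α=-4, u≡1; β=-2, v≡2 (mod 29); (1|29)=+1, (2|29)=-1; sign (−1)^0·+1^-2·-1^-4 = +1.
(a,b)_31: α=3, u≡20; β=1, v≡21 (mod 31); (20|31)=+1, (21|31)=-1; sign (−1)^1·+1^1·-1^3 = +1.
(a,b)_23: α=2, u≡1; β=0, v≡20 (mod 23); (1|23)=+1, (20|23)=-1; sign (−1)^0·+1^0·-1^2 = +1.
(a,b)_5: α=-4, u≡3; β=-2, v≡4 (mod 5); (3|5)=-1, (4|5)=+1; sign (−1)^0·-1^-2·+1^-4 = +1.
(a,b)_13: α=7, u≡9; β=3, v≡4 (mod 13); (9|13)=+1, (4|13)=+1; sign (−1)^0·+1^3·+1^7 = +1.
(a,b)_3: α=-4, u≡2; β=0, v≡2 (mod 3); (2|3)=-1, (2|3)=-1; sign (−1)^0·-1^0·-1^-4 = +1.
(a,b)_17: α=-4, u≡8; β=-2, v≡2 (mod 17); (8|17)=+1, (2|17)=+1; sign (−1)^0·+1^-2·+1^-4 = +1.
(a,b)_∞: sgn(-54707653)=−, sgn(-1272271)=−, so -1.
(a,b)_19: α=4, u≡17; β=2, v≡1 (mod 19); (17|19)=+1, (1|19)=+1; sign (−1)^0·+1^2·+1^4 = +1.
(a,b)_11: α=3, u≡10; β=1, v≡1 (mod 11); (10|11)=-1, (1|11)=+1; sign (−1)^1·-1^1·+1^3 = +1.
(a,b)_41: α=3, u≡19; β=1, v≡14 (mod 41); (19|41)=-1, (14|41)=-1; sign (−1)^0·-1^1·-1^3 = +1.
(a,b)_2: α=-16, β=-8; u≡3, v≡1 (mod 8); ε(u)ε(v)=1·0, αω(v)=-16·0, βω(u)=-8·1; sum ≡ 0  ⇒  +1.
(a,b)_7: α=11, u≡1; β=5, v≡2 (mod 7); (1|7)=+1, (2|7)=+1; sign (−1)^1·+1^5·+1^11 = -1.
(a,b)_43: α=1, u≡4; β=0, v≡35 (mod 43); (4|43)=+1, (35|43)=+1; sign (−1)^0·+1^0·+1^1 = +1.
(-54707653, -1272271 / ℚ) ramifies at {7, ∞}: a division algebra.

[7, inf]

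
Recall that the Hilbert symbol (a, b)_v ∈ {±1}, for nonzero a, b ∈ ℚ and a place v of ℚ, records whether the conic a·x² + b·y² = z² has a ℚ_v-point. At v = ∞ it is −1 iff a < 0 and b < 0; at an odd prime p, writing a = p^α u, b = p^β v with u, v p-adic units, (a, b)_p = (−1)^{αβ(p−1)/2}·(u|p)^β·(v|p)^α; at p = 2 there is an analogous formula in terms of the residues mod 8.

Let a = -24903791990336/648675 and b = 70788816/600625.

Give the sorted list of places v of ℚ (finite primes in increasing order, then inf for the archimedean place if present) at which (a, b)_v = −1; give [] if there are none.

[3, 7]

(a, b) ≡ (-987, 21) mod (ℚ^×)²; places V = {2, 3, 5, 7, 17, 31, 47, ∞}.
(a,b)_17: α=6, u≡9; β=2, v≡13 (mod 17); (9|17)=+1, (13|17)=+1; sign (−1)^0·+1^2·+1^6 = +1.
(a,b)_31: α=-2, u≡20; β=-2, v≡26 (mod 31); (20|31)=+1, (26|31)=-1; sign (−1)^0·+1^-2·-1^-2 = +1.
(a,b)_7: α=3, u≡5; β=1, v≡3 (mod 7); (5|7)=-1, (3|7)=-1; sign (−1)^1·-1^1·-1^3 = -1.
(a,b)_∞: sgn(-987)=−, sgn(21)=+, so +1.
(a,b)_5: α=-2, u≡2; β=-4, v≡1 (mod 5); (2|5)=-1, (1|5)=+1; sign (−1)^0·-1^-4·+1^-2 = +1.
(a,b)_47: α=1, u≡22; β=0, v≡4 (mod 47); (22|47)=-1, (4|47)=+1; sign (−1)^0·-1^0·+1^1 = +1.
(a,b)_2: α=6, β=4; u≡5, v≡5 (mod 8); ε(u)ε(v)=0·0, αω(v)=6·1, βω(u)=4·1; sum ≡ 0  ⇒  +1.
(a,b)_3: α=-3, u≡1; β=7, v≡1 (mod 3); (1|3)=+1, (1|3)=+1; sign (−1)^1·+1^7·+1^-3 = -1.
(-987, 21 / ℚ) ramifies at {3, 7}: a division algebra.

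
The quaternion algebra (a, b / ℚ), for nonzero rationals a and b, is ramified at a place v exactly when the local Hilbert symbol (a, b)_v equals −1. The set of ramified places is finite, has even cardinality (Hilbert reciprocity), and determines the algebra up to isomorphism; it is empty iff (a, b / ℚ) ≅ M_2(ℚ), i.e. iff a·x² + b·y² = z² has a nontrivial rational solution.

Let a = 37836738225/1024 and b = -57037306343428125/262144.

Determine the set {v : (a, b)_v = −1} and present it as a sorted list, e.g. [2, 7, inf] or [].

Mod squares: a ≡ 209, b ≡ -937365. Check v ∈ {∞, 2, 3, 5, 11, 13, 19, 23}.
v=∞: 209 > 0 and -937365 < 0  ⇒  (a,b)_∞ = +1.
v=11: a=11^1·(≡10), b=11^3·(≡7) mod 11; (10|11)=-1, (7|11)=-1; (−1)^{1·3·5}·(-1)^3·(-1)^1 = -1.
v=5: a=5^2·(≡1), b=5^5·(≡2) mod 5; (1|5)=+1, (2|5)=-1; (−1)^{2·5·2}·(+1)^5·(-1)^2 = +1.
v=23: a=23^2·(≡9), b=23^3·(≡2) mod 23; (9|23)=+1, (2|23)=+1; (−1)^{2·3·11}·(+1)^3·(+1)^2 = +1.
v=3: a=3^4·(≡2), b=3^3·(≡1) mod 3; (2|3)=-1, (1|3)=+1; (−1)^{4·3·1}·(-1)^3·(+1)^4 = -1.
v=13: a=13^2·(≡9), b=13^3·(≡6) mod 13; (9|13)=+1, (6|13)=-1; (−1)^{2·3·6}·(+1)^3·(-1)^2 = +1.
v=19: a=19^1·(≡17), b=19^1·(≡13) mod 19; (17|19)=+1, (13|19)=-1; (−1)^{1·1·9}·(+1)^1·(-1)^1 = +1.
v=2: v_2(a)=-10, v_2(b)=-18; units ≡ 1, 3 (mod 8); ε·ε+αω+βω = 0·1+-10·1+-18·0 ≡ 0  ⇒  (a,b)_2 = +1.
(209, -937365 / ℚ) ramifies at {3, 11}: a division algebra.

[3, 11]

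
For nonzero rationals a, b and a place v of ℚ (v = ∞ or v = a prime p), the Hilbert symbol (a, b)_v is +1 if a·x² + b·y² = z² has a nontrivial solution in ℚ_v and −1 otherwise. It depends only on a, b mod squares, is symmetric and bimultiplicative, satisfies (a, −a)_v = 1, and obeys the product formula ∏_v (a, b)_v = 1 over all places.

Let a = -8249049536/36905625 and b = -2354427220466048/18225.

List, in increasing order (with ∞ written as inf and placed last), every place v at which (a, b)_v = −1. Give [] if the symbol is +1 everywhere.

[7, 19, 29, inf]

(a, b) ≡ (-2639, -18278) mod (ℚ^×)²; places V = {2, 3, 5, 7, 13, 17, 19, 29, 37, ∞}.
(a,b)_5: α=-4, u≡1; β=-2, v≡3 (mod 5); (1|5)=+1, (3|5)=-1; sign (−1)^0·+1^-2·-1^-4 = +1.
(a,b)_13: α=3, u≡8; β=3, v≡6 (mod 13); (8|13)=-1, (6|13)=-1; sign (−1)^0·-1^3·-1^3 = +1.
(a,b)_3: α=-10, u≡1; β=-6, v≡1 (mod 3); (1|3)=+1, (1|3)=+1; sign (−1)^0·+1^-6·+1^-10 = +1.
(a,b)_29: α=1, u≡13; β=2, v≡10 (mod 29); (13|29)=+1, (10|29)=-1; sign (−1)^0·+1^2·-1^1 = -1.
(a,b)_37: α=0, u≡10; β=1, v≡13 (mod 37); (10|37)=+1, (13|37)=-1; sign (−1)^0·+1^1·-1^0 = +1.
(a,b)_∞: sgn(-2639)=−, sgn(-18278)=−, so -1.
(a,b)_2: α=6, β=7; u≡1, v≡5 (mod 8); ε(u)ε(v)=0·0, αω(v)=6·1, βω(u)=7·0; sum ≡ 0  ⇒  +1.
(a,b)_19: α=0, u≡13; β=1, v≡6 (mod 19); (13|19)=-1, (6|19)=+1; sign (−1)^0·-1^1·+1^0 = -1.
(a,b)_7: α=1, u≡2; β=2, v≡3 (mod 7); (2|7)=+1, (3|7)=-1; sign (−1)^0·+1^2·-1^1 = -1.
(a,b)_17: α=2, u≡9; β=2, v≡5 (mod 17); (9|17)=+1, (5|17)=-1; sign (−1)^0·+1^2·-1^2 = +1.
|Ram(-2639, -18278)| = 4, even; anisotropic at {7, 19, 29, ∞}.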